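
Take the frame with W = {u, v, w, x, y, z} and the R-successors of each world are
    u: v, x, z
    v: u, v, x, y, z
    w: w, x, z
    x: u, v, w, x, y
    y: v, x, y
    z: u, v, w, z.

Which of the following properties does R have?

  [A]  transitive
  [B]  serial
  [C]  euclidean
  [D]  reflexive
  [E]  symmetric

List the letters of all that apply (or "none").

(A) not transitive: u R v and v R u but not u R u.
(B) serial: every world has an R-successor.
(C) not euclidean: u R x and u R z but not x R z.
(D) not reflexive: not u R u.
(E) symmetric: every R-edge is matched by its reverse.

B, E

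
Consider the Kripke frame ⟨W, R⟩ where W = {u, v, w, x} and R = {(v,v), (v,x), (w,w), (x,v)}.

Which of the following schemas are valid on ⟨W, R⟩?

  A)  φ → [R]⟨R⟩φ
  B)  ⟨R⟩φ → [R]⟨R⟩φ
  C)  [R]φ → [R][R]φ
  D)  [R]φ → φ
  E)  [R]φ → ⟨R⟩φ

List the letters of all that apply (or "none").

R is not reflexive: not u R u.
R is symmetric: every R-edge is matched by its reverse.
R is not transitive: x R v and v R x but not x R x.
R is not euclidean: v R x and v R x but not x R x.
R is not serial: u has no R-successor.
(A) φ → [R]⟨R⟩φ (axiom B) characterises the symmetric frames. R is symmetric — valid.
(B) ⟨R⟩φ → [R]⟨R⟩φ is axiom 5; it is valid on a frame exactly when R is euclidean. R is not euclidean, so not valid.
(C) [R]φ → [R][R]φ is axiom 4, which corresponds to transitivity. R is not transitive — not valid.
(D) [R]φ → φ is axiom T; it is valid on a frame exactly when R is reflexive. R is not reflexive, so not valid.
(E) axiom D: valid iff R is serial. R is not serial — not valid.

A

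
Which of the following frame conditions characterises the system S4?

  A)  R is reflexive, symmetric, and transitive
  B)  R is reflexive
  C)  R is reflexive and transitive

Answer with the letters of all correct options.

(A) this class determines S5, not S4.
(B) this class determines T (= KT), not S4.
(C) S4 is sound and complete for exactly this class.

C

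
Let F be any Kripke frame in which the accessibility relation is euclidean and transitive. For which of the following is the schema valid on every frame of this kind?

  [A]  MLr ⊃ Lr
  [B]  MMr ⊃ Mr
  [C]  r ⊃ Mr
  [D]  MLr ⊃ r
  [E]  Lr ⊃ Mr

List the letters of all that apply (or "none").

(A) the dual of axiom 5: valid iff R is euclidean. Every such R is euclidean — valid.
(B) MMr ⊃ Mr is the dual of axiom 4, which corresponds to transitivity. Every such R is transitive — valid.
(C) the dual of axiom T: valid iff R is reflexive. Such an R need not be reflexive — not valid.
(D) the dual of axiom B: valid iff R is symmetric. Such an R need not be symmetric — not valid.
(E) Lr ⊃ Mr is axiom D; it is valid on a frame exactly when R is serial. Such an R need not be serial, so not valid.

A, B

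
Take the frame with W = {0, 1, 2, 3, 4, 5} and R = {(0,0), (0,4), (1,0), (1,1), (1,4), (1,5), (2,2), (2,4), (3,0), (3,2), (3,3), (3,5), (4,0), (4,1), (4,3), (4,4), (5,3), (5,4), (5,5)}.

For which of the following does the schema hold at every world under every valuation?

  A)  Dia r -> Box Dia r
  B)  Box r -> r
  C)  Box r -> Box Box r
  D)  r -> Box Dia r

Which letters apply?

B

R is reflexive: each world relates to itself.
R is not symmetric: 1 R 0 but not 0 R 1.
R is not transitive: 0 R 4 and 4 R 1 but not 0 R 1.
R is not euclidean: 1 R 0 and 1 R 1 but not 0 R 1.
(A) Dia r -> Box Dia r is axiom 5, which corresponds to the euclidean property. R is not euclidean — not valid.
(B) Box r -> r is axiom T; it is valid on a frame exactly when R is reflexive. R is reflexive, so valid.
(C) Box r -> Box Box r is axiom 4, which corresponds to transitivity. R is not transitive — not valid.
(D) axiom B: valid iff R is symmetric. R is not symmetric — not valid.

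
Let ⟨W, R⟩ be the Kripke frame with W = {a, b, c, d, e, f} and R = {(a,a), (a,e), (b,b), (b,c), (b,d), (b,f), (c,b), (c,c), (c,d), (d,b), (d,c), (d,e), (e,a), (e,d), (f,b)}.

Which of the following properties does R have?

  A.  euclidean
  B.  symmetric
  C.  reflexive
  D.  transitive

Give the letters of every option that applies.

(A) not euclidean: b R c and b R f but not c R f.
(B) symmetric: every R-edge is matched by its reverse.
(C) not reflexive: not d R d.
(D) not transitive: a R e and e R d but not a R d.

B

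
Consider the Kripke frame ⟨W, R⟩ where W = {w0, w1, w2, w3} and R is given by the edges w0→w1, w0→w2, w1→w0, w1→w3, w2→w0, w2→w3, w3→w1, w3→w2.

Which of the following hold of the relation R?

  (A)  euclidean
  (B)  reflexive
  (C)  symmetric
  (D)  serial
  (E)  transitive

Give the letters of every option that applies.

(A) not euclidean: w0 R w1 and w0 R w2 but not w1 R w2.
(B) not reflexive: not w0 R w0.
(C) symmetric: every R-edge is matched by its reverse.
(D) serial: every world has an R-successor.
(E) not transitive: w0 R w1 and w1 R w0 but not w0 R w0.

C, D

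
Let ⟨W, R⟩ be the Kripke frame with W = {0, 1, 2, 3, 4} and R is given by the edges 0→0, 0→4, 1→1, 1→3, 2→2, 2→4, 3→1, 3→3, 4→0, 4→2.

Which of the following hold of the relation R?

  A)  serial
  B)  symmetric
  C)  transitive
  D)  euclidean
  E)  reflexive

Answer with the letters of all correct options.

(A) serial: every world has an R-successor.
(B) symmetric: every R-edge is matched by its reverse.
(C) not transitive: 0 R 4 and 4 R 2 but not 0 R 2.
(D) not euclidean: 4 R 0 and 4 R 2 but not 0 R 2.
(E) not reflexive: not 4 R 4.

A, B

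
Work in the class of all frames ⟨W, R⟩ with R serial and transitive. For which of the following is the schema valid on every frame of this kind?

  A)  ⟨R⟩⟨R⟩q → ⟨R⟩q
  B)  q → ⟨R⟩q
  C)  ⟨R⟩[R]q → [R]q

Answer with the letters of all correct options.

(A) ⟨R⟩⟨R⟩q → ⟨R⟩q (the dual of axiom 4) characterises the transitive frames. Every such R is transitive — valid.
(B) the dual of axiom T: valid iff R is reflexive. Such an R need not be reflexive — not valid.
(C) ⟨R⟩[R]q → [R]q is the dual of axiom 5; it is valid on a frame exactly when R is euclidean. Such an R need not be euclidean, so not valid.

A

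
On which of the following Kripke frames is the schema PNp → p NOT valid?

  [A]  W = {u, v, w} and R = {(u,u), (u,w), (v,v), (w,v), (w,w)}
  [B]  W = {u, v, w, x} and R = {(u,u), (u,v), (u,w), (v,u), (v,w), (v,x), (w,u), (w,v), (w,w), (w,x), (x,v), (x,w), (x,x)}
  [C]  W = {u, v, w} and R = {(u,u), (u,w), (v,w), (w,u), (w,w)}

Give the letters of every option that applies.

A, C

The schema PNp → p is the dual of axiom B; it is valid on a frame iff R is symmetric.
(A) R is not symmetric (u R w but not w R u), so the schema fails here.
(B) R is symmetric (every R-edge is matched by its reverse), so the schema is valid here.
(C) R is not symmetric (v R w but not w R v), so the schema fails here.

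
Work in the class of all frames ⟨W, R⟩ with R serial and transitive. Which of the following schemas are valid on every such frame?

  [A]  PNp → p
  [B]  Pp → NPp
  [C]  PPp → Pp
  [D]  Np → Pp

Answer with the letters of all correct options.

(A) the dual of axiom B: valid iff R is symmetric. Such an R need not be symmetric — not valid.
(B) Pp → NPp (axiom 5) characterises the euclidean frames. Such an R need not be euclidean — not valid.
(C) PPp → Pp is the dual of axiom 4; it is valid on a frame exactly when R is transitive. Every such R is transitive, so valid.
(D) Np → Pp is axiom D, which corresponds to seriality. Every such R is serial — valid.

C, D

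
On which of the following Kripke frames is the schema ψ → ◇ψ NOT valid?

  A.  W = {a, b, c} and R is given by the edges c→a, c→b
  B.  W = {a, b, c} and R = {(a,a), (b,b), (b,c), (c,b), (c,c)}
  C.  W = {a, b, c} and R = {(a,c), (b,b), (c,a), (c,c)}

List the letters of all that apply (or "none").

The schema ψ → ◇ψ is the dual of axiom T; it is valid on a frame iff R is reflexive.
(A) R is not reflexive (not a R a), so the schema fails here.
(B) R is reflexive (each world relates to itself), so the schema is valid here.
(C) R is not reflexive (not a R a), so the schema fails here.

A, C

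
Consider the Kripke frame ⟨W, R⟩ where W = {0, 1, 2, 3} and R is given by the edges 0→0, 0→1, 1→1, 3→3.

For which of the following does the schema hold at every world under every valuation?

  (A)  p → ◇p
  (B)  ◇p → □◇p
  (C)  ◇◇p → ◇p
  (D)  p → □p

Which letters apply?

C

R is not reflexive: not 2 R 2.
R is transitive: R is closed under composition.
R is not euclidean: 0 R 1 and 0 R 0 but not 1 R 0.
R is not a subset of the identity: 0 R 1 with 0 ≠ 1.
(A) p → ◇p is the dual of axiom T, which corresponds to reflexivity. R is not reflexive — not valid.
(B) ◇p → □◇p is axiom 5, which corresponds to the euclidean property. R is not euclidean — not valid.
(C) ◇◇p → ◇p is the dual of axiom 4; it is valid on a frame exactly when R is transitive. R is transitive, so valid.
(D) p → □p (equivalent to ◇p→p) corresponds to R being a subset of the identity. Here R ⊄ identity, so not valid.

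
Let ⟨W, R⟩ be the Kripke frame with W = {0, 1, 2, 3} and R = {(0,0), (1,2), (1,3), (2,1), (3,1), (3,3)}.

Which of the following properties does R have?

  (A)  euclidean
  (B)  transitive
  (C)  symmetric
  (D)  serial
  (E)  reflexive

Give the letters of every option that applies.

C, D

(A) not euclidean: 1 R 2 and 1 R 3 but not 2 R 3.
(B) not transitive: 1 R 2 and 2 R 1 but not 1 R 1.
(C) symmetric: every R-edge is matched by its reverse.
(D) serial: every world has an R-successor.
(E) not reflexive: not 1 R 1.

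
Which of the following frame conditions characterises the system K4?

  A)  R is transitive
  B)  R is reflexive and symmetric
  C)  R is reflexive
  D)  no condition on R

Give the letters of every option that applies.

A

(A) K4 is sound and complete for exactly this class.
(B) this class determines B (= KTB), not K4.
(C) this class determines T (= KT), not K4.
(D) this class determines K, not K4.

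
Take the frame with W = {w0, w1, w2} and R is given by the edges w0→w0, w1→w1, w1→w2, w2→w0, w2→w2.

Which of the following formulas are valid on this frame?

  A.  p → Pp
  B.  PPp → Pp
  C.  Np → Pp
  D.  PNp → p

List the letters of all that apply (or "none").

A, C

R is reflexive: each world relates to itself.
R is not symmetric: w1 R w2 but not w2 R w1.
R is not transitive: w1 R w2 and w2 R w0 but not w1 R w0.
R is serial: every world has an R-successor.
(A) the dual of axiom T: valid iff R is reflexive. R is reflexive — valid.
(B) PPp → Pp is the dual of axiom 4, which corresponds to transitivity. R is not transitive — not valid.
(C) Np → Pp is axiom D, which corresponds to seriality. R is serial — valid.
(D) PNp → p (the dual of axiom B) characterises the symmetric frames. R is not symmetric — not valid.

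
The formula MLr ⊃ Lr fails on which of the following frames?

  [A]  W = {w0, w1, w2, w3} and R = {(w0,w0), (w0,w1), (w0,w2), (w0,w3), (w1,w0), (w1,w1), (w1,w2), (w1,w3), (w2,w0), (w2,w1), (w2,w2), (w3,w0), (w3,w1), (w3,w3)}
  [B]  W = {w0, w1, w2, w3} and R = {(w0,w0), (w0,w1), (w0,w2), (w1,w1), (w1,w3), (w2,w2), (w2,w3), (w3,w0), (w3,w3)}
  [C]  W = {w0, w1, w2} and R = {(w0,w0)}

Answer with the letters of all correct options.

A, B

The schema MLr ⊃ Lr is the dual of axiom 5; it is valid on a frame iff R is euclidean.
(A) R is not euclidean (w0 R w2 and w0 R w3 but not w2 R w3), so the schema fails here.
(B) R is not euclidean (w0 R w1 and w0 R w0 but not w1 R w0), so the schema fails here.
(C) R is euclidean (any two R-successors of the same world are R-related), so the schema is valid here.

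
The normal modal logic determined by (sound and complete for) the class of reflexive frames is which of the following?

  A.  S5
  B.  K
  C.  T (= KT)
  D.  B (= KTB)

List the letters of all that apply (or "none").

(A) S5 is determined by the class of reflexive, symmetric, and transitive frames.
(B) K is determined by the class of arbitrary frames.
(C) T (= KT) is determined by exactly this class.
(D) B (= KTB) is determined by the class of reflexive and symmetric frames.

C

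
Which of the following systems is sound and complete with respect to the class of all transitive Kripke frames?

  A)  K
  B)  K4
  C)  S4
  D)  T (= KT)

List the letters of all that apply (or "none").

B

(A) K is determined by the class of arbitrary frames.
(B) K4 is determined by exactly this class.
(C) S4 is determined by the class of reflexive and transitive frames.
(D) T (= KT) is determined by the class of reflexive frames.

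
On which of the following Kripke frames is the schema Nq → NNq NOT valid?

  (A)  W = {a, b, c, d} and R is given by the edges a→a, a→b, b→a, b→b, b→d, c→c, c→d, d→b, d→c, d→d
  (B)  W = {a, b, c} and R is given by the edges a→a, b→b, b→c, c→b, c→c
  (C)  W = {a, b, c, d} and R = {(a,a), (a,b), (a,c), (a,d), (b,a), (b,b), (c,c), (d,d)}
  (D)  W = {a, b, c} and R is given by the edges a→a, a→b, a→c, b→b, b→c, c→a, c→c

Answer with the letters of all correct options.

A, C, D

The schema Nq → NNq is axiom 4; it is valid on a frame iff R is transitive.
(A) R is not transitive (a R b and b R d but not a R d), so the schema fails here.
(B) R is transitive (R is closed under composition), so the schema is valid here.
(C) R is not transitive (b R a and a R c but not b R c), so the schema fails here.
(D) R is not transitive (b R c and c R a but not b R a), so the schema fails here.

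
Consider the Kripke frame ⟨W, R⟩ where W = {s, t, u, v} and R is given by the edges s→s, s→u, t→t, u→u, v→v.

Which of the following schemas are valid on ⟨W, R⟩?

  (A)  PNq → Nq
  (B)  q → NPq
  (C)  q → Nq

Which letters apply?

R is not symmetric: s R u but not u R s.
R is not euclidean: s R u and s R s but not u R s.
R is not a subset of the identity: s R u with s ≠ u.
(A) PNq → Nq is the dual of axiom 5, which corresponds to the euclidean property. R is not euclidean — not valid.
(B) q → NPq is axiom B; it is valid on a frame exactly when R is symmetric. R is not symmetric, so not valid.
(C) q → Nq is valid only on frames where every R-edge is a self-loop. Here R ⊄ identity — not valid.

none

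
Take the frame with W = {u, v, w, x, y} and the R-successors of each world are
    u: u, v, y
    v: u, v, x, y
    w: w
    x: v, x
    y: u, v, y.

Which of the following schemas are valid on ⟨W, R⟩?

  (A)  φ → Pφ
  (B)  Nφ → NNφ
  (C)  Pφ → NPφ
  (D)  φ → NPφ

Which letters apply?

A, D

R is reflexive: each world relates to itself.
R is symmetric: every R-edge is matched by its reverse.
R is not transitive: u R v and v R x but not u R x.
R is not euclidean: v R u and v R x but not u R x.
(A) φ → Pφ (the dual of axiom T) characterises the reflexive frames. R is reflexive — valid.
(B) Nφ → NNφ (axiom 4) characterises the transitive frames. R is not transitive — not valid.
(C) Pφ → NPφ is axiom 5; it is valid on a frame exactly when R is euclidean. R is not euclidean, so not valid.
(D) axiom B: valid iff R is symmetric. R is symmetric — valid.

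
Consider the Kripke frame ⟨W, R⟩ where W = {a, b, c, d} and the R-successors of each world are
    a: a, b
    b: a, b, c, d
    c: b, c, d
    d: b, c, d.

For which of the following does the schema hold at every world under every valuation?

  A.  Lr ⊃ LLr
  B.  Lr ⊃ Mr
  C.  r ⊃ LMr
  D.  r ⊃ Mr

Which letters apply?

B, C, D

R is reflexive: each world relates to itself.
R is symmetric: every R-edge is matched by its reverse.
R is not transitive: a R b and b R c but not a R c.
R is serial: every world has an R-successor.
(A) axiom 4: valid iff R is transitive. R is not transitive — not valid.
(B) Lr ⊃ Mr is axiom D; it is valid on a frame exactly when R is serial. R is serial, so valid.
(C) r ⊃ LMr is axiom B; it is valid on a frame exactly when R is symmetric. R is symmetric, so valid.
(D) the dual of axiom T: valid iff R is reflexive. R is reflexive — valid.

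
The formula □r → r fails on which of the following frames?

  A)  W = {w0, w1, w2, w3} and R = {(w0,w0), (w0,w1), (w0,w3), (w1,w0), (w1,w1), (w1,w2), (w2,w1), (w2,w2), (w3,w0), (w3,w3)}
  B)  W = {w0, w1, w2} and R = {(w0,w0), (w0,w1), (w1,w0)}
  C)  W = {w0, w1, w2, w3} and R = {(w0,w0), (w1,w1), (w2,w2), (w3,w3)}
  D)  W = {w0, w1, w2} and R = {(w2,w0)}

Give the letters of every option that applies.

B, D

The schema □r → r is axiom T; it is valid on a frame iff R is reflexive.
(A) R is reflexive (each world relates to itself), so the schema is valid here.
(B) R is not reflexive (not w1 R w1), so the schema fails here.
(C) R is reflexive (each world relates to itself), so the schema is valid here.
(D) R is not reflexive (not w0 R w0), so the schema fails here.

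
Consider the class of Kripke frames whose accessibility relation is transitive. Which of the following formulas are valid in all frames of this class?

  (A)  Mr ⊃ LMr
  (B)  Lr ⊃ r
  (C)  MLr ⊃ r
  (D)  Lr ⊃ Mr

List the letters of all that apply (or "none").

none

(A) Mr ⊃ LMr is axiom 5, which corresponds to the euclidean property. Such an R need not be euclidean — not valid.
(B) Lr ⊃ r is axiom T; it is valid on a frame exactly when R is reflexive. Such an R need not be reflexive, so not valid.
(C) MLr ⊃ r is the dual of axiom B, which corresponds to symmetry. Such an R need not be symmetric — not valid.
(D) Lr ⊃ Mr is axiom D; it is valid on a frame exactly when R is serial. Such an R need not be serial, so not valid.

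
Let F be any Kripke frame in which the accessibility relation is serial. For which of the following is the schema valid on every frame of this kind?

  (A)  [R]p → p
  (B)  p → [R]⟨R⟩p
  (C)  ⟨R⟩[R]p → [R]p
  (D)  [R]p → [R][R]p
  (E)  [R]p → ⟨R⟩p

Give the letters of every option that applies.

(A) [R]p → p is axiom T; it is valid on a frame exactly when R is reflexive. Such an R need not be reflexive, so not valid.
(B) p → [R]⟨R⟩p is axiom B; it is valid on a frame exactly when R is symmetric. Such an R need not be symmetric, so not valid.
(C) ⟨R⟩[R]p → [R]p is the dual of axiom 5; it is valid on a frame exactly when R is euclidean. Such an R need not be euclidean, so not valid.
(D) [R]p → [R][R]p (axiom 4) characterises the transitive frames. Such an R need not be transitive — not valid.
(E) [R]p → ⟨R⟩p is axiom D; it is valid on a frame exactly when R is serial. Every such R is serial, so valid.

E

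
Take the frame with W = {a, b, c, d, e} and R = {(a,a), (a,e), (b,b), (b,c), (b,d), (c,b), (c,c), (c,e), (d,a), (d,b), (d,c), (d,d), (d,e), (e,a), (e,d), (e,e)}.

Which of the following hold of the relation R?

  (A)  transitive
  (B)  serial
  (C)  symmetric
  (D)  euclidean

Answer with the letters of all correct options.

(A) not transitive: a R e and e R d but not a R d.
(B) serial: every world has an R-successor.
(C) not symmetric: c R e but not e R c.
(D) not euclidean: b R c and b R d but not c R d.

B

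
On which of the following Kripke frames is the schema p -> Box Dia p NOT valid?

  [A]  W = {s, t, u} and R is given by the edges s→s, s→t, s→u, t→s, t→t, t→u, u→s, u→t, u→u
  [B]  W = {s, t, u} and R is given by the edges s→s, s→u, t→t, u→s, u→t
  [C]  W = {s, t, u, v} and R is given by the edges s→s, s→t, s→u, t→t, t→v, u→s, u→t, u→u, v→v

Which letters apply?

The schema p -> Box Dia p is axiom B; it is valid on a frame iff R is symmetric.
(A) R is symmetric (every R-edge is matched by its reverse), so the schema is valid here.
(B) R is not symmetric (u R t but not t R u), so the schema fails here.
(C) R is not symmetric (s R t but not t R s), so the schema fails here.

B, C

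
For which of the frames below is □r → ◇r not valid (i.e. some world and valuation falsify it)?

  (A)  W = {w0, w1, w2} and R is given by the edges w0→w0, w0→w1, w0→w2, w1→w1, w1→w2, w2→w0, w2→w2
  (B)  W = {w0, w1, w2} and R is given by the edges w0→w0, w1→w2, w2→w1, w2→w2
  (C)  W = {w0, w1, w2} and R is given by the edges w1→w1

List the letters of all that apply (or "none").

The schema □r → ◇r is axiom D; it is valid on a frame iff R is serial.
(A) R is serial (every world has an R-successor), so the schema is valid here.
(B) R is serial (every world has an R-successor), so the schema is valid here.
(C) R is not serial (w0 has no R-successor), so the schema fails here.

C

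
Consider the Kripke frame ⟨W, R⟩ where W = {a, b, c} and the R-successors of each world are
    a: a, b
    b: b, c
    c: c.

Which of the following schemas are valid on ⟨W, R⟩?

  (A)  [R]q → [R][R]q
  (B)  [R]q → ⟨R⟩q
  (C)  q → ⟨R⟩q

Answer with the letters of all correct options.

R is reflexive: each world relates to itself.
R is not transitive: a R b and b R c but not a R c.
R is serial: every world has an R-successor.
(A) [R]q → [R][R]q is axiom 4; it is valid on a frame exactly when R is transitive. R is not transitive, so not valid.
(B) [R]q → ⟨R⟩q is axiom D; it is valid on a frame exactly when R is serial. R is serial, so valid.
(C) q → ⟨R⟩q (the dual of axiom T) characterises the reflexive frames. R is reflexive — valid.

B, C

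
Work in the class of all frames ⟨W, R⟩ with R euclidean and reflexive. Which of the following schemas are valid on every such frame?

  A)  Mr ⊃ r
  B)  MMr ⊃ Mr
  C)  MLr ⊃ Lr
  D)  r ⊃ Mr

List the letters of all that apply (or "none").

A reflexive euclidean relation is also symmetric (from wRw and wRv the euclidean condition gives vRw) and hence transitive; it is an equivalence relation.
(A) Mr ⊃ r is the converse of T; it holds exactly when R ⊆ identity. Such an R need not be a subset of the identity — not valid.
(B) the dual of axiom 4: valid iff R is transitive. Every such R is transitive — valid.
(C) the dual of axiom 5: valid iff R is euclidean. Every such R is euclidean — valid.
(D) the dual of axiom T: valid iff R is reflexive. Every such R is reflexive — valid.

B, C, D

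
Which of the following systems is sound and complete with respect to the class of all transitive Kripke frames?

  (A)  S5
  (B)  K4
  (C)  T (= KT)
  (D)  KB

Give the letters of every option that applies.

(A) S5 is determined by the class of reflexive, symmetric, and transitive frames.
(B) K4 is determined by exactly this class.
(C) T (= KT) is determined by the class of reflexive frames.
(D) KB is determined by the class of symmetric frames.

B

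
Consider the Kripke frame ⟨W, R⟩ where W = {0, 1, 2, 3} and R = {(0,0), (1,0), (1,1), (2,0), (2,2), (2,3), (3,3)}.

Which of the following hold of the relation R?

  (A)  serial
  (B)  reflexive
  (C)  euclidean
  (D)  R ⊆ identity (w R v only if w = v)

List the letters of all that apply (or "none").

(A) serial: every world has an R-successor.
(B) reflexive: each world relates to itself.
(C) not euclidean: 1 R 0 and 1 R 1 but not 0 R 1.
(D) not ⊆ identity: 1 R 0 with 1 ≠ 0.

A, B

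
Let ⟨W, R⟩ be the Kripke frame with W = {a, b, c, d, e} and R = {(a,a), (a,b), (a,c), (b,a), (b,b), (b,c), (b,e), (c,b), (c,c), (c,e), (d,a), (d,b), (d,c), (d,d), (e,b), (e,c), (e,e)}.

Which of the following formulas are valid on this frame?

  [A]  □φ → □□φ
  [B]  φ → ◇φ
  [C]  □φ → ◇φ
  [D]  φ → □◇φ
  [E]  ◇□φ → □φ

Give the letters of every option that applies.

B, C

R is reflexive: each world relates to itself.
R is not symmetric: a R c but not c R a.
R is not transitive: a R b and b R e but not a R e.
R is not euclidean: a R c and a R a but not c R a.
R is serial: every world has an R-successor.
(A) □φ → □□φ (axiom 4) characterises the transitive frames. R is not transitive — not valid.
(B) φ → ◇φ is the dual of axiom T, which corresponds to reflexivity. R is reflexive — valid.
(C) □φ → ◇φ is axiom D, which corresponds to seriality. R is serial — valid.
(D) φ → □◇φ (axiom B) characterises the symmetric frames. R is not symmetric — not valid.
(E) the dual of axiom 5: valid iff R is euclidean. R is not euclidean — not valid.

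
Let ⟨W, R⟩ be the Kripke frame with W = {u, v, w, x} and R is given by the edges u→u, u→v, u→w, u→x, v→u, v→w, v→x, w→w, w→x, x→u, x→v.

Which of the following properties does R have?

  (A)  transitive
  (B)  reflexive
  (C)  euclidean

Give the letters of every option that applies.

(A) not transitive: v R u and u R v but not v R v.
(B) not reflexive: not v R v.
(C) not euclidean: u R w and u R u but not w R u.

none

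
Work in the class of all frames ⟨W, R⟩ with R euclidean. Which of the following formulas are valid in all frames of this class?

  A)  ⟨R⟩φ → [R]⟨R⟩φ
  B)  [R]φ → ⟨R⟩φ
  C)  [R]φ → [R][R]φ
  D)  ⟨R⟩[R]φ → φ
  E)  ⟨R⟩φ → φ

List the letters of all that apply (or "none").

A

(A) ⟨R⟩φ → [R]⟨R⟩φ is axiom 5; it is valid on a frame exactly when R is euclidean. Every such R is euclidean, so valid.
(B) [R]φ → ⟨R⟩φ (axiom D) characterises the serial frames. Such an R need not be serial — not valid.
(C) [R]φ → [R][R]φ is axiom 4; it is valid on a frame exactly when R is transitive. Such an R need not be transitive, so not valid.
(D) the dual of axiom B: valid iff R is symmetric. Such an R need not be symmetric — not valid.
(E) ⟨R⟩φ → φ is the converse of T; it holds exactly when R ⊆ identity. Such an R need not be a subset of the identity — not valid.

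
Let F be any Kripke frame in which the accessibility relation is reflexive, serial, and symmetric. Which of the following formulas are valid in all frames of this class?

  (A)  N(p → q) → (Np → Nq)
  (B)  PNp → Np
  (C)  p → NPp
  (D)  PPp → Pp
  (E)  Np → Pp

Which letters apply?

A, C, E

(A) this is just K, valid on every normal frame.
(B) the dual of axiom 5: valid iff R is euclidean. Such an R need not be euclidean — not valid.
(C) p → NPp is axiom B, which corresponds to symmetry. Every such R is symmetric — valid.
(D) PPp → Pp is the dual of axiom 4; it is valid on a frame exactly when R is transitive. Such an R need not be transitive, so not valid.
(E) Np → Pp is axiom D; it is valid on a frame exactly when R is serial. Every such R is serial, so valid.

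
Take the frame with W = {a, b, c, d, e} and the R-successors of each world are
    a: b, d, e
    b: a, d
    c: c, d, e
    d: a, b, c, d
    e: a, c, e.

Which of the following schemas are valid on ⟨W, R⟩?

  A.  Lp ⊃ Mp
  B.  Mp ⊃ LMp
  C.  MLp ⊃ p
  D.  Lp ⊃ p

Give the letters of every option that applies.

A, C

R is not reflexive: not a R a.
R is symmetric: every R-edge is matched by its reverse.
R is not euclidean: a R b and a R e but not b R e.
R is serial: every world has an R-successor.
(A) axiom D: valid iff R is serial. R is serial — valid.
(B) Mp ⊃ LMp is axiom 5, which corresponds to the euclidean property. R is not euclidean — not valid.
(C) MLp ⊃ p (the dual of axiom B) characterises the symmetric frames. R is symmetric — valid.
(D) Lp ⊃ p (axiom T) characterises the reflexive frames. R is not reflexive — not valid.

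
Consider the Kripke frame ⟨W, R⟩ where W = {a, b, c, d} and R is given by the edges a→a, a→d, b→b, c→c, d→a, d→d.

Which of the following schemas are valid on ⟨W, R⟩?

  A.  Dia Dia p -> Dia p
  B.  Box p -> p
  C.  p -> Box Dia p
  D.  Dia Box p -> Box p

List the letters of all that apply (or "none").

R is reflexive: each world relates to itself.
R is symmetric: every R-edge is matched by its reverse.
R is transitive: R is closed under composition.
R is euclidean: any two R-successors of the same world are R-related.
(A) Dia Dia p -> Dia p is the dual of axiom 4, which corresponds to transitivity. R is transitive — valid.
(B) Box p -> p is axiom T; it is valid on a frame exactly when R is reflexive. R is reflexive, so valid.
(C) p -> Box Dia p (axiom B) characterises the symmetric frames. R is symmetric — valid.
(D) Dia Box p -> Box p is the dual of axiom 5, which corresponds to the euclidean property. R is euclidean — valid.

A, B, C, D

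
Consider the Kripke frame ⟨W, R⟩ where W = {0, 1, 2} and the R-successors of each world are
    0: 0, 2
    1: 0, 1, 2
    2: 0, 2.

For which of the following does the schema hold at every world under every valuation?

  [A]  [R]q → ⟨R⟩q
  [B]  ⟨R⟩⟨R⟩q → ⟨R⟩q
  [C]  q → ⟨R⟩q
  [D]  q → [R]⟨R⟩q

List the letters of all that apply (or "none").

A, B, C

R is reflexive: each world relates to itself.
R is not symmetric: 1 R 0 but not 0 R 1.
R is transitive: R is closed under composition.
R is serial: every world has an R-successor.
(A) axiom D: valid iff R is serial. R is serial — valid.
(B) the dual of axiom 4: valid iff R is transitive. R is transitive — valid.
(C) q → ⟨R⟩q is the dual of axiom T; it is valid on a frame exactly when R is reflexive. R is reflexive, so valid.
(D) q → [R]⟨R⟩q is axiom B, which corresponds to symmetry. R is not symmetric — not valid.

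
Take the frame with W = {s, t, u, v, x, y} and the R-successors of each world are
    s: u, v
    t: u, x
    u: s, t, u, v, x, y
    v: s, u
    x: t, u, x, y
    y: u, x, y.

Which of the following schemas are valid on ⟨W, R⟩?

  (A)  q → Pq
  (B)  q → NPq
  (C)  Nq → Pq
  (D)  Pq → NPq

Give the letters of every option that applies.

B, C

R is not reflexive: not s R s.
R is symmetric: every R-edge is matched by its reverse.
R is not euclidean: u R s and u R t but not s R t.
R is serial: every world has an R-successor.
(A) q → Pq is the dual of axiom T, which corresponds to reflexivity. R is not reflexive — not valid.
(B) q → NPq (axiom B) characterises the symmetric frames. R is symmetric — valid.
(C) Nq → Pq is axiom D, which corresponds to seriality. R is serial — valid.
(D) Pq → NPq is axiom 5; it is valid on a frame exactly when R is euclidean. R is not euclidean, so not valid.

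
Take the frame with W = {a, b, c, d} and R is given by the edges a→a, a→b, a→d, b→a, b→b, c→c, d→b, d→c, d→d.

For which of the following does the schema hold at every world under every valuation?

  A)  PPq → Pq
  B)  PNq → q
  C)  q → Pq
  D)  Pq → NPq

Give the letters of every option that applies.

C

R is reflexive: each world relates to itself.
R is not symmetric: a R d but not d R a.
R is not transitive: a R d and d R c but not a R c.
R is not euclidean: a R b and a R d but not b R d.
(A) PPq → Pq (the dual of axiom 4) characterises the transitive frames. R is not transitive — not valid.
(B) PNq → q is the dual of axiom B; it is valid on a frame exactly when R is symmetric. R is not symmetric, so not valid.
(C) q → Pq is the dual of axiom T; it is valid on a frame exactly when R is reflexive. R is reflexive, so valid.
(D) Pq → NPq is axiom 5, which corresponds to the euclidean property. R is not euclidean — not valid.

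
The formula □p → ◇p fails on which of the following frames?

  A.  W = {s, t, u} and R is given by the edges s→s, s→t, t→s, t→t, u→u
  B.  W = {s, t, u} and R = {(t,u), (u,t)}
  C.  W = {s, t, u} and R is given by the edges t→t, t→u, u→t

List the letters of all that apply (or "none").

The schema □p → ◇p is axiom D; it is valid on a frame iff R is serial.
(A) R is serial (every world has an R-successor), so the schema is valid here.
(B) R is not serial (s has no R-successor), so the schema fails here.
(C) R is not serial (s has no R-successor), so the schema fails here.

B, C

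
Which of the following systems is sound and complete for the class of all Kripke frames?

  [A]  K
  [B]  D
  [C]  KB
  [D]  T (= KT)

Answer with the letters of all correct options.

(A) K is determined by exactly this class.
(B) D is determined by the class of serial frames.
(C) KB is determined by the class of symmetric frames.
(D) T (= KT) is determined by the class of reflexive frames.

A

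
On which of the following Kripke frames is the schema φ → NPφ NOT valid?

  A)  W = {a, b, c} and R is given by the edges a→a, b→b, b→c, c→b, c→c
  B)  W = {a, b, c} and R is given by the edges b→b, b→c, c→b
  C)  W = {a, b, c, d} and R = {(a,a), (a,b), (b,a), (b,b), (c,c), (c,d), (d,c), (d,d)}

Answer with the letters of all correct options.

The schema φ → NPφ is axiom B; it is valid on a frame iff R is symmetric.
(A) R is symmetric (every R-edge is matched by its reverse), so the schema is valid here.
(B) R is symmetric (every R-edge is matched by its reverse), so the schema is valid here.
(C) R is symmetric (every R-edge is matched by its reverse), so the schema is valid here.

none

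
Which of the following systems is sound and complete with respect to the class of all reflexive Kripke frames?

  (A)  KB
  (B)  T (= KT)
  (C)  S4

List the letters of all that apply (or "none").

B

(A) KB is determined by the class of symmetric frames.
(B) T (= KT) is determined by exactly this class.
(C) S4 is determined by the class of reflexive and transitive frames.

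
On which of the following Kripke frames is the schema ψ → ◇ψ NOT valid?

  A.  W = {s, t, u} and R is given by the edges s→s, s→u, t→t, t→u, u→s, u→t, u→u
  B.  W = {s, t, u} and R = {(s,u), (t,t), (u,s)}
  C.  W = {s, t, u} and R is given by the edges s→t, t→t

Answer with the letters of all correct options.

The schema ψ → ◇ψ is the dual of axiom T; it is valid on a frame iff R is reflexive.
(A) R is reflexive (each world relates to itself), so the schema is valid here.
(B) R is not reflexive (not s R s), so the schema fails here.
(C) R is not reflexive (not s R s), so the schema fails here.

B, C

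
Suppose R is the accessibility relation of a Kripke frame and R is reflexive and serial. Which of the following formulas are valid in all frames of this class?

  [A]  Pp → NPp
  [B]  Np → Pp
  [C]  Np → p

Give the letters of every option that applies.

B, C

(A) axiom 5: valid iff R is euclidean. Such an R need not be euclidean — not valid.
(B) Np → Pp is axiom D, which corresponds to seriality. Every such R is serial — valid.
(C) Np → p (axiom T) characterises the reflexive frames. Every such R is reflexive — valid.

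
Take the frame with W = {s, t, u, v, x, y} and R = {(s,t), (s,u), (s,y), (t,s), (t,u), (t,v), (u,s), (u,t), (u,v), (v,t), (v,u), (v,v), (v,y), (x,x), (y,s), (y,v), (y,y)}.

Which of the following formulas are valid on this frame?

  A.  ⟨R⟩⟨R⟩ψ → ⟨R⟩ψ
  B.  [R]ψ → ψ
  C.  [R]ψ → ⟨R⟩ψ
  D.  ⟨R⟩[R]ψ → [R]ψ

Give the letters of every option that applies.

C

R is not reflexive: not s R s.
R is not transitive: s R t and t R s but not s R s.
R is not euclidean: s R t and s R y but not t R y.
R is serial: every world has an R-successor.
(A) ⟨R⟩⟨R⟩ψ → ⟨R⟩ψ is the dual of axiom 4, which corresponds to transitivity. R is not transitive — not valid.
(B) axiom T: valid iff R is reflexive. R is not reflexive — not valid.
(C) axiom D: valid iff R is serial. R is serial — valid.
(D) ⟨R⟩[R]ψ → [R]ψ is the dual of axiom 5; it is valid on a frame exactly when R is euclidean. R is not euclidean, so not valid.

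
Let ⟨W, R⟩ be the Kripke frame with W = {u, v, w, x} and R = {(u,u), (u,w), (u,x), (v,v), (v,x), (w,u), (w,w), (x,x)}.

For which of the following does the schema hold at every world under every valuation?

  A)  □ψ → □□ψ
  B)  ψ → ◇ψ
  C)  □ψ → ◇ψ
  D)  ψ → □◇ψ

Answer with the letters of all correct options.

B, C

R is reflexive: each world relates to itself.
R is not symmetric: u R x but not x R u.
R is not transitive: w R u and u R x but not w R x.
R is serial: every world has an R-successor.
(A) □ψ → □□ψ is axiom 4, which corresponds to transitivity. R is not transitive — not valid.
(B) ψ → ◇ψ is the dual of axiom T; it is valid on a frame exactly when R is reflexive. R is reflexive, so valid.
(C) □ψ → ◇ψ is axiom D; it is valid on a frame exactly when R is serial. R is serial, so valid.
(D) ψ → □◇ψ is axiom B, which corresponds to symmetry. R is not symmetric — not valid.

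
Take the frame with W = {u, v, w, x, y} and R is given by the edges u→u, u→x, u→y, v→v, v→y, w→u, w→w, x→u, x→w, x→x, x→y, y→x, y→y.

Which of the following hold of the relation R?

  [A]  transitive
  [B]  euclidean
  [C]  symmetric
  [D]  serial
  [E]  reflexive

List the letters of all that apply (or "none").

(A) not transitive: u R x and x R w but not u R w.
(B) not euclidean: u R y and u R u but not y R u.
(C) not symmetric: u R y but not y R u.
(D) serial: every world has an R-successor.
(E) reflexive: each world relates to itself.

D, E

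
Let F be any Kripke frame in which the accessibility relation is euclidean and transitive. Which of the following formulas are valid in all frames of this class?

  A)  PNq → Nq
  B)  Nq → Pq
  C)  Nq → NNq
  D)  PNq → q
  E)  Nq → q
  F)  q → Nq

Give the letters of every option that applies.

A, C

(A) PNq → Nq is the dual of axiom 5, which corresponds to the euclidean property. Every such R is euclidean — valid.
(B) axiom D: valid iff R is serial. Such an R need not be serial — not valid.
(C) Nq → NNq is axiom 4; it is valid on a frame exactly when R is transitive. Every such R is transitive, so valid.
(D) PNq → q is the dual of axiom B; it is valid on a frame exactly when R is symmetric. Such an R need not be symmetric, so not valid.
(E) Nq → q is axiom T; it is valid on a frame exactly when R is reflexive. Such an R need not be reflexive, so not valid.
(F) q → Nq is valid only on frames where every R-edge is a self-loop. Such an R need not be a subset of the identity — not valid.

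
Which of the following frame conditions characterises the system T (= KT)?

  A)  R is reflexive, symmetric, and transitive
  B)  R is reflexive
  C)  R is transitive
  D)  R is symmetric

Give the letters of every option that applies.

B

(A) this class determines S5, not T (= KT).
(B) T (= KT) is sound and complete for exactly this class.
(C) this class determines K4, not T (= KT).
(D) this class determines KB, not T (= KT).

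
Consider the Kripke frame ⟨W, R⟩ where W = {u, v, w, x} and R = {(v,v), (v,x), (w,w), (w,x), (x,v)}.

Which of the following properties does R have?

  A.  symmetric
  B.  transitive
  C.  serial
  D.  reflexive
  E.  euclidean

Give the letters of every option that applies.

none

(A) not symmetric: w R x but not x R w.
(B) not transitive: w R x and x R v but not w R v.
(C) not serial: u has no R-successor.
(D) not reflexive: not u R u.
(E) not euclidean: w R x and w R w but not x R w.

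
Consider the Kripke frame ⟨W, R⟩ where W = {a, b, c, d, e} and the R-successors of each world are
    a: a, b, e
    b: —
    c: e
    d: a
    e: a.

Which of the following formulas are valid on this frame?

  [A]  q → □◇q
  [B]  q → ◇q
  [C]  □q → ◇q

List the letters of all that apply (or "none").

R is not reflexive: not b R b.
R is not symmetric: a R b but not b R a.
R is not serial: b has no R-successor.
(A) q → □◇q is axiom B, which corresponds to symmetry. R is not symmetric — not valid.
(B) q → ◇q is the dual of axiom T; it is valid on a frame exactly when R is reflexive. R is not reflexive, so not valid.
(C) □q → ◇q is axiom D; it is valid on a frame exactly when R is serial. R is not serial, so not valid.

none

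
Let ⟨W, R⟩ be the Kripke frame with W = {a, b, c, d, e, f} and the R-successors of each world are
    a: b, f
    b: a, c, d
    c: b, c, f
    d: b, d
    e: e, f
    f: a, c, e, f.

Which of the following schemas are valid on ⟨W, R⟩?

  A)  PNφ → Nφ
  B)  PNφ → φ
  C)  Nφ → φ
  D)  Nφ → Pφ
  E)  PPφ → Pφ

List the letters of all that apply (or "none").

B, D

R is not reflexive: not a R a.
R is symmetric: every R-edge is matched by its reverse.
R is not transitive: a R b and b R a but not a R a.
R is not euclidean: a R b and a R f but not b R f.
R is serial: every world has an R-successor.
(A) PNφ → Nφ (the dual of axiom 5) characterises the euclidean frames. R is not euclidean — not valid.
(B) PNφ → φ (the dual of axiom B) characterises the symmetric frames. R is symmetric — valid.
(C) Nφ → φ is axiom T; it is valid on a frame exactly when R is reflexive. R is not reflexive, so not valid.
(D) Nφ → Pφ is axiom D, which corresponds to seriality. R is serial — valid.
(E) PPφ → Pφ is the dual of axiom 4, which corresponds to transitivity. R is not transitive — not valid.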